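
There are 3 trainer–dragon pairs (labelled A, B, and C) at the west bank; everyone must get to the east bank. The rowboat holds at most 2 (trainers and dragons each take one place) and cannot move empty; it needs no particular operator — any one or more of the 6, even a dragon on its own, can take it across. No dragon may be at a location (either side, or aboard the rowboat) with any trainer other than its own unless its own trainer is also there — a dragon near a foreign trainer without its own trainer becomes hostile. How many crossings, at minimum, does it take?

11

Counting alone: each trip to the east bank takes at most 2 across and each return brings at least 1 back, so after t trips out (and t−1 returns) at most 2t − (t−1) of the 6 are across; that first reaches 6 at t = 5, so at least 9 crossings are needed.
The safety rule pushes this higher. Following every safe sequence of crossings, the most of the 6 that can be at the east bank as the rowboat arrives there on crossing 9 is 5 — never all 6.
So no plan with fewer than 11 crossings exists, and this one achieves 11:
1. dragon A and trainer A cross → the east bank.
2. trainer A crosses ← the west bank.
3. dragon B and dragon C cross → the east bank.
4. dragon A crosses ← the west bank.
5. trainer B and trainer C cross → the east bank.
6. dragon B and trainer B cross ← the west bank.
7. trainer A and trainer B cross → the east bank.
8. dragon C crosses ← the west bank.
9. dragon A and dragon B cross → the east bank.
10. trainer C crosses ← the west bank.
11. dragon C and trainer C cross → the east bank.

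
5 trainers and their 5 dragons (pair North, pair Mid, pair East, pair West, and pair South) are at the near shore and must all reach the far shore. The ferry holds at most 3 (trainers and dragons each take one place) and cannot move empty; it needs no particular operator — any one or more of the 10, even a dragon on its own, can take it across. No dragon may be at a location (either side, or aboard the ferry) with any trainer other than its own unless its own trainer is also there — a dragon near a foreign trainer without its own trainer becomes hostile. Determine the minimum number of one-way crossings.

Counting alone: each trip to the far shore takes at most 3 across and each return brings at least 1 back, so after t trips out (and t−1 returns) at most 3t − (t−1) of the 10 are across; that first reaches 10 at t = 5, so at least 9 crossings are needed.
The safety rule pushes this higher. Following every safe sequence of crossings, the most of the 10 that can be at the far shore as the ferry arrives there on crossing 9 is 9 — never all 10.
So no plan with fewer than 11 crossings exists, and this one achieves 11:
1. dragon North and trainer North cross → the far shore.
2. trainer North crosses ← the near shore.
3. dragon East, dragon Mid, and dragon West cross → the far shore.
4. dragon North crosses ← the near shore.
5. trainer East, trainer Mid, and trainer West cross → the far shore.
6. dragon Mid and trainer Mid cross ← the near shore.
7. trainer Mid, trainer North, and trainer South cross → the far shore.
8. dragon East crosses ← the near shore.
9. dragon Mid and dragon North cross → the far shore.
10. dragon North crosses ← the near shore.
11. dragon East, dragon North, and dragon South cross → the far shore.

11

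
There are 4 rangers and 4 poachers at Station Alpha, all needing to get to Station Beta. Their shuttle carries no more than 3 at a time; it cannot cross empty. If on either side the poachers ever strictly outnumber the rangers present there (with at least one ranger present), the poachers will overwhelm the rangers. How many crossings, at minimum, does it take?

Counting alone: each trip to Station Beta takes at most 3 across and each return brings at least 1 back, so after t trips out (and t−1 returns) at most 3t − (t−1) of the 8 are across; that first reaches 8 at t = 4, so at least 7 crossings are needed.
The safety rule pushes this higher. Following every safe sequence of crossings, the most of the 8 that can be at Station Beta as the shuttle arrives there on crossing 7 is 7 — never all 8.
So no plan with fewer than 9 crossings exists, and this one achieves 9:
1. 2 poachers → Station Beta.  (Station Alpha: 4R 2P; Station Beta: 0R 2P)
2. 1 poacher ← Station Alpha.  (Station Alpha: 4R 3P; Station Beta: 0R 1P)
3. 3 poachers → Station Beta.  (Station Alpha: 4R 0P; Station Beta: 0R 4P)
4. 1 poacher ← Station Alpha.  (Station Alpha: 4R 1P; Station Beta: 0R 3P)
5. 3 rangers → Station Beta.  (Station Alpha: 1R 1P; Station Beta: 3R 3P)
6. 1 ranger and 1 poacher ← Station Alpha.  (Station Alpha: 2R 2P; Station Beta: 2R 2P)
7. 2 rangers → Station Beta.  (Station Alpha: 0R 2P; Station Beta: 4R 2P)
8. 1 poacher ← Station Alpha.  (Station Alpha: 0R 3P; Station Beta: 4R 1P)
9. 3 poachers → Station Beta.  (Station Alpha: 0R 0P; Station Beta: 4R 4P)

9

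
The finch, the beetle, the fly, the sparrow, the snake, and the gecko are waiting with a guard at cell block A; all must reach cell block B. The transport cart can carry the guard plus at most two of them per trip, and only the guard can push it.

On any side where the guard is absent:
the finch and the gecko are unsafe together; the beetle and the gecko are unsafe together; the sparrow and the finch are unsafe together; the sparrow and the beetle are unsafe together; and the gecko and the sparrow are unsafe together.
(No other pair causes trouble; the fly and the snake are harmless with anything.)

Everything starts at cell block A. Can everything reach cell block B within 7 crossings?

No

Counting alone: the guard can take at most 2 across per trip to cell block B, so moving all 6 needs at least 3 loaded trips out, with a return between consecutive ones — at least 5 crossings.
The safety rule pushes this higher. Following every safe sequence of crossings, the most of the 6 that can be at cell block B as the transport cart arrives there on crossings 5, 7 is 4, 5 respectively — never all 6.
So the move cannot be finished within 7 crossings. (The shortest complete plan takes 9:)
1. Guard goes to cell block B with the gecko and the sparrow.  [cell block A: the beetle, the finch, the fly, the snake | cell block B: the gecko, the sparrow]
2. Guard goes back to cell block A with the sparrow.  [cell block A: the beetle, the finch, the fly, the snake, the sparrow | cell block B: the gecko]
3. Guard goes to cell block B with the beetle and the finch.  [cell block A: the fly, the snake, the sparrow | cell block B: the beetle, the finch, the gecko]
4. Guard goes back to cell block A with the gecko.  [cell block A: the fly, the gecko, the snake, the sparrow | cell block B: the beetle, the finch]
5. Guard goes to cell block B with the fly and the sparrow.  [cell block A: the gecko, the snake | cell block B: the beetle, the finch, the fly, the sparrow]
6. Guard goes back to cell block A with the sparrow.  [cell block A: the gecko, the snake, the sparrow | cell block B: the beetle, the finch, the fly]
7. Guard goes to cell block B with the snake and the sparrow.  [cell block A: the gecko | cell block B: the beetle, the finch, the fly, the snake, the sparrow]
8. Guard goes back to cell block A with the sparrow.  [cell block A: the gecko, the sparrow | cell block B: the beetle, the finch, the fly, the snake]
9. Guard goes to cell block B with the gecko and the sparrow.  [cell block A: — | cell block B: the beetle, the finch, the fly, the gecko, the snake, the sparrow]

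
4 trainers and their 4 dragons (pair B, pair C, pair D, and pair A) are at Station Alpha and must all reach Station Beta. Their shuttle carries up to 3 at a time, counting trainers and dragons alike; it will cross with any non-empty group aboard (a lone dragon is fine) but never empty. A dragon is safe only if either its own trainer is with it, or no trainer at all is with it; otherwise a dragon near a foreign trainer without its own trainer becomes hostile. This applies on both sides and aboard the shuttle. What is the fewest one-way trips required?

9

Counting alone: each trip to Station Beta takes at most 3 across and each return brings at least 1 back, so after t trips out (and t−1 returns) at most 3t − (t−1) of the 8 are across; that first reaches 8 at t = 4, so at least 7 crossings are needed.
The safety rule pushes this higher. Following every safe sequence of crossings, the most of the 8 that can be at Station Beta as the shuttle arrives there on crossing 7 is 7 — never all 8.
So no plan with fewer than 9 crossings exists, and this one achieves 9:
1. dragon B and trainer B cross → Station Beta.
2. trainer B crosses ← Station Alpha.
3. dragon C, trainer B, and trainer C cross → Station Beta.
4. dragon B and trainer B cross ← Station Alpha.
5. trainer A, trainer B, and trainer D cross → Station Beta.
6. dragon C crosses ← Station Alpha.
7. dragon B and dragon C cross → Station Beta.
8. dragon B crosses ← Station Alpha.
9. dragon A, dragon B, and dragon D cross → Station Beta.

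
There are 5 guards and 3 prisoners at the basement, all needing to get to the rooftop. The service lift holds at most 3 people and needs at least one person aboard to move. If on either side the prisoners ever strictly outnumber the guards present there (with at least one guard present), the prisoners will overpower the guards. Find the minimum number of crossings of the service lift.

Counting alone: each trip to the rooftop takes at most 3 across and each return brings at least 1 back, so after t trips out (and t−1 returns) at most 3t − (t−1) of the 8 are across; that first reaches 8 at t = 4, so at least 7 crossings are needed.
The plan below uses exactly 7 crossings, so it is optimal:
1. 2 prisoners → the rooftop.  (the basement: 5G 1P; the rooftop: 0G 2P)
2. 1 prisoner ← the basement.  (the basement: 5G 2P; the rooftop: 0G 1P)
3. 2 guards and 1 prisoner → the rooftop.  (the basement: 3G 1P; the rooftop: 2G 2P)
4. 1 prisoner ← the basement.  (the basement: 3G 2P; the rooftop: 2G 1P)
5. 1 guard and 2 prisoners → the rooftop.  (the basement: 2G 0P; the rooftop: 3G 3P)
6. 1 prisoner ← the basement.  (the basement: 2G 1P; the rooftop: 3G 2P)
7. 2 guards and 1 prisoner → the rooftop.  (the basement: 0G 0P; the rooftop: 5G 3P)

7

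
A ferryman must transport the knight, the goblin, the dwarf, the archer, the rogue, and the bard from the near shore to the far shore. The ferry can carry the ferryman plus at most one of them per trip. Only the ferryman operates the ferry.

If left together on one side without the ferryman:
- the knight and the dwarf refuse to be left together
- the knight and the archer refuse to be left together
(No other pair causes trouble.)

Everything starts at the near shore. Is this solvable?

Yes

1. Ferryman goes to the far shore with the knight.  [the near shore: the archer, the bard, the dwarf, the goblin, the rogue | the far shore: the knight]
2. Ferryman goes back to the near shore alone.  [the near shore: the archer, the bard, the dwarf, the goblin, the rogue | the far shore: the knight]
3. Ferryman goes to the far shore with the goblin.  [the near shore: the archer, the bard, the dwarf, the rogue | the far shore: the goblin, the knight]
4. Ferryman goes back to the near shore alone.  [the near shore: the archer, the bard, the dwarf, the rogue | the far shore: the goblin, the knight]
5. Ferryman goes to the far shore with the dwarf.  [the near shore: the archer, the bard, the rogue | the far shore: the dwarf, the goblin, the knight]
6. Ferryman goes back to the near shore with the knight.  [the near shore: the archer, the bard, the knight, the rogue | the far shore: the dwarf, the goblin]
7. Ferryman goes to the far shore with the archer.  [the near shore: the bard, the knight, the rogue | the far shore: the archer, the dwarf, the goblin]
8. Ferryman goes back to the near shore alone.  [the near shore: the bard, the knight, the rogue | the far shore: the archer, the dwarf, the goblin]
9. Ferryman goes to the far shore with the rogue.  [the near shore: the bard, the knight | the far shore: the archer, the dwarf, the goblin, the rogue]
10. Ferryman goes back to the near shore alone.  [the near shore: the bard, the knight | the far shore: the archer, the dwarf, the goblin, the rogue]
11. Ferryman goes to the far shore with the bard.  [the near shore: the knight | the far shore: the archer, the bard, the dwarf, the goblin, the rogue]
12. Ferryman goes back to the near shore alone.  [the near shore: the knight | the far shore: the archer, the bard, the dwarf, the goblin, the rogue]
13. Ferryman goes to the far shore with the knight.  [the near shore: — | the far shore: the archer, the bard, the dwarf, the goblin, the knight, the rogue]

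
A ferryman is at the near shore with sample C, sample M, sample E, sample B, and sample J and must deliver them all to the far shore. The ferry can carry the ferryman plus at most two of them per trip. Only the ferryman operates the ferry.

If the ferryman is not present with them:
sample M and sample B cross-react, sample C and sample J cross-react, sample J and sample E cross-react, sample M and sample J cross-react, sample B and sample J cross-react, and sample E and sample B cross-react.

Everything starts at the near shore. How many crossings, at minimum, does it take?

Counting alone: the ferryman can take at most 2 across per trip to the far shore, so moving all 5 needs at least 3 loaded trips out, with a return between consecutive ones — at least 5 crossings.
The safety rule pushes this higher. Following every safe sequence of crossings, the most of the 5 that can be at the far shore as the ferry arrives there on crossing 5 is 4 — never all 5.
So no plan with fewer than 7 crossings exists, and this one achieves 7:
1. Ferryman goes to the far shore with sample B and sample J.
2. Ferryman goes back to the near shore with sample B.
3. Ferryman goes to the far shore with sample B and sample C.
4. Ferryman goes back to the near shore with sample J.
5. Ferryman goes to the far shore with sample E and sample M.
6. Ferryman goes back to the near shore with sample B.
7. Ferryman goes to the far shore with sample B and sample J.

7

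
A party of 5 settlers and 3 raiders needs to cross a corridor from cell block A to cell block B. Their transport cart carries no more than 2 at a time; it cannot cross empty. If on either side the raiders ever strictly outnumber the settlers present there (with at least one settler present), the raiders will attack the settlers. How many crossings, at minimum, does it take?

13

Counting alone: each trip to cell block B takes at most 2 across and each return brings at least 1 back, so after t trips out (and t−1 returns) at most 2t − (t−1) of the 8 are across; that first reaches 8 at t = 7, so at least 13 crossings are needed.
The plan below uses exactly 13 crossings, so it is optimal:
1. 2 raiders → cell block B.  (cell block A: 5S 1R; cell block B: 0S 2R)
2. 1 raider ← cell block A.  (cell block A: 5S 2R; cell block B: 0S 1R)
3. 2 raiders → cell block B.  (cell block A: 5S 0R; cell block B: 0S 3R)
4. 1 raider ← cell block A.  (cell block A: 5S 1R; cell block B: 0S 2R)
5. 2 settlers → cell block B.  (cell block A: 3S 1R; cell block B: 2S 2R)
6. 1 raider ← cell block A.  (cell block A: 3S 2R; cell block B: 2S 1R)
7. 1 settler and 1 raider → cell block B.  (cell block A: 2S 1R; cell block B: 3S 2R)
8. 1 raider ← cell block A.  (cell block A: 2S 2R; cell block B: 3S 1R)
9. 2 raiders → cell block B.  (cell block A: 2S 0R; cell block B: 3S 3R)
10. 1 raider ← cell block A.  (cell block A: 2S 1R; cell block B: 3S 2R)
11. 1 settler and 1 raider → cell block B.  (cell block A: 1S 0R; cell block B: 4S 3R)
12. 1 raider ← cell block A.  (cell block A: 1S 1R; cell block B: 4S 2R)
13. 1 settler and 1 raider → cell block B.  (cell block A: 0S 0R; cell block B: 5S 3R)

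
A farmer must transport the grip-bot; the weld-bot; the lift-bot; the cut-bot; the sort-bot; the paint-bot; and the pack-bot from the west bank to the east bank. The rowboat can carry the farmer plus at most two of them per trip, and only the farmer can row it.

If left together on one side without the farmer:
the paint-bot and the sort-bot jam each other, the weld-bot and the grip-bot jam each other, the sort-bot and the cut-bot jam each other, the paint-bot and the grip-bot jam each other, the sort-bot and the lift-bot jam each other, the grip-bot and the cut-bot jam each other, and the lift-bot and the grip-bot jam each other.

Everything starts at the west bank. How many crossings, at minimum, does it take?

9

Counting alone: the farmer can take at most 2 across per trip to the east bank, so moving all 7 needs at least 4 loaded trips out, with a return between consecutive ones — at least 7 crossings.
The safety rule pushes this higher. Following every safe sequence of crossings, the most of the 7 that can be at the east bank as the rowboat arrives there on crossing 7 is 6 — never all 7.
So no plan with fewer than 9 crossings exists, and this one achieves 9:
1. Farmer goes to the east bank with the grip-bot and the sort-bot.  [the west bank: the cut-bot, the lift-bot, the pack-bot, the paint-bot, the weld-bot | the east bank: the grip-bot, the sort-bot]
2. Farmer goes back to the west bank alone.  [the west bank: the cut-bot, the lift-bot, the pack-bot, the paint-bot, the weld-bot | the east bank: the grip-bot, the sort-bot]
3. Farmer goes to the east bank with the pack-bot.  [the west bank: the cut-bot, the lift-bot, the paint-bot, the weld-bot | the east bank: the grip-bot, the pack-bot, the sort-bot]
4. Farmer goes back to the west bank alone.  [the west bank: the cut-bot, the lift-bot, the paint-bot, the weld-bot | the east bank: the grip-bot, the pack-bot, the sort-bot]
5. Farmer goes to the east bank with the lift-bot and the weld-bot.  [the west bank: the cut-bot, the paint-bot | the east bank: the grip-bot, the lift-bot, the pack-bot, the sort-bot, the weld-bot]
6. Farmer goes back to the west bank with the grip-bot and the sort-bot.  [the west bank: the cut-bot, the grip-bot, the paint-bot, the sort-bot | the east bank: the lift-bot, the pack-bot, the weld-bot]
7. Farmer goes to the east bank with the cut-bot and the paint-bot.  [the west bank: the grip-bot, the sort-bot | the east bank: the cut-bot, the lift-bot, the pack-bot, the paint-bot, the weld-bot]
8. Farmer goes back to the west bank alone.  [the west bank: the grip-bot, the sort-bot | the east bank: the cut-bot, the lift-bot, the pack-bot, the paint-bot, the weld-bot]
9. Farmer goes to the east bank with the grip-bot and the sort-bot.  [the west bank: — | the east bank: the cut-bot, the grip-bot, the lift-bot, the pack-bot, the paint-bot, the sort-bot, the weld-bot]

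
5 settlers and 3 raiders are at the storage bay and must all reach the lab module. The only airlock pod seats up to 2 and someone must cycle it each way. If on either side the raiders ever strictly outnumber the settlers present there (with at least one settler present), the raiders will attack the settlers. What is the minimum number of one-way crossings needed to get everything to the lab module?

Counting alone: each trip to the lab module takes at most 2 across and each return brings at least 1 back, so after t trips out (and t−1 returns) at most 2t − (t−1) of the 8 are across; that first reaches 8 at t = 7, so at least 13 crossings are needed.
The plan below uses exactly 13 crossings, so it is optimal:
1. 2 raiders → the lab module.  (the storage bay: 5S 1R; the lab module: 0S 2R)
2. 1 raider ← the storage bay.  (the storage bay: 5S 2R; the lab module: 0S 1R)
3. 2 raiders → the lab module.  (the storage bay: 5S 0R; the lab module: 0S 3R)
4. 1 raider ← the storage bay.  (the storage bay: 5S 1R; the lab module: 0S 2R)
5. 2 settlers → the lab module.  (the storage bay: 3S 1R; the lab module: 2S 2R)
6. 1 raider ← the storage bay.  (the storage bay: 3S 2R; the lab module: 2S 1R)
7. 1 settler and 1 raider → the lab module.  (the storage bay: 2S 1R; the lab module: 3S 2R)
8. 1 raider ← the storage bay.  (the storage bay: 2S 2R; the lab module: 3S 1R)
9. 2 raiders → the lab module.  (the storage bay: 2S 0R; the lab module: 3S 3R)
10. 1 raider ← the storage bay.  (the storage bay: 2S 1R; the lab module: 3S 2R)
11. 1 settler and 1 raider → the lab module.  (the storage bay: 1S 0R; the lab module: 4S 3R)
12. 1 raider ← the storage bay.  (the storage bay: 1S 1R; the lab module: 4S 2R)
13. 1 settler and 1 raider → the lab module.  (the storage bay: 0S 0R; the lab module: 5S 3R)

13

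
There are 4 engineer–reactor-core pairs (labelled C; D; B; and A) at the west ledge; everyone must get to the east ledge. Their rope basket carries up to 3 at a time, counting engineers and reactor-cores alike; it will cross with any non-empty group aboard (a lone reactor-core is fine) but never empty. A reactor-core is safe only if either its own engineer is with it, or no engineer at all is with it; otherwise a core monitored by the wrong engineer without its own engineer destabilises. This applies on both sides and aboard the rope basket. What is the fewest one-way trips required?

Counting alone: each trip to the east ledge takes at most 3 across and each return brings at least 1 back, so after t trips out (and t−1 returns) at most 3t − (t−1) of the 8 are across; that first reaches 8 at t = 4, so at least 7 crossings are needed.
The safety rule pushes this higher. Following every safe sequence of crossings, the most of the 8 that can be at the east ledge as the rope basket arrives there on crossing 7 is 7 — never all 8.
So no plan with fewer than 9 crossings exists, and this one achieves 9:
1. engineer C and reactor-core C cross → the east ledge.
2. engineer C crosses ← the west ledge.
3. engineer C, engineer D, and reactor-core D cross → the east ledge.
4. engineer C and reactor-core C cross ← the west ledge.
5. engineer A, engineer B, and engineer C cross → the east ledge.
6. reactor-core D crosses ← the west ledge.
7. reactor-core C and reactor-core D cross → the east ledge.
8. reactor-core C crosses ← the west ledge.
9. reactor-core A, reactor-core B, and reactor-core C cross → the east ledge.

9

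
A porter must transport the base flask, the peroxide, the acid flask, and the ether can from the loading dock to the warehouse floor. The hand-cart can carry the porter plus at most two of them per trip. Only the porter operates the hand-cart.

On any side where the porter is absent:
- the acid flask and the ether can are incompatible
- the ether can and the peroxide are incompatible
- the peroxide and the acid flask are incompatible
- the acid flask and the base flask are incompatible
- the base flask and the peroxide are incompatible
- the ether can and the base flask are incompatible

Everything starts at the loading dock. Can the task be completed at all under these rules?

Whatever the first load, the items left behind include a forbidden pair without the porter. No opening move is safe, so no plan exists.

No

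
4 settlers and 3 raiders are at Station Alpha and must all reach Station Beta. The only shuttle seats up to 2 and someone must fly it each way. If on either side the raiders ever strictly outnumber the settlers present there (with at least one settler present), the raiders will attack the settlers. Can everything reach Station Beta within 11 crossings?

Yes

Yes — this plan uses 11 crossings (≤ 11):
1. 2 raiders → Station Beta.  (Station Alpha: 4S 1R; Station Beta: 0S 2R)
2. 1 raider ← Station Alpha.  (Station Alpha: 4S 2R; Station Beta: 0S 1R)
3. 2 raiders → Station Beta.  (Station Alpha: 4S 0R; Station Beta: 0S 3R)
4. 1 raider ← Station Alpha.  (Station Alpha: 4S 1R; Station Beta: 0S 2R)
5. 2 settlers → Station Beta.  (Station Alpha: 2S 1R; Station Beta: 2S 2R)
6. 1 raider ← Station Alpha.  (Station Alpha: 2S 2R; Station Beta: 2S 1R)
7. 1 settler and 1 raider → Station Beta.  (Station Alpha: 1S 1R; Station Beta: 3S 2R)
8. 1 settler ← Station Alpha.  (Station Alpha: 2S 1R; Station Beta: 2S 2R)
9. 1 settler and 1 raider → Station Beta.  (Station Alpha: 1S 0R; Station Beta: 3S 3R)
10. 1 raider ← Station Alpha.  (Station Alpha: 1S 1R; Station Beta: 3S 2R)
11. 1 settler and 1 raider → Station Beta.  (Station Alpha: 0S 0R; Station Beta: 4S 3R)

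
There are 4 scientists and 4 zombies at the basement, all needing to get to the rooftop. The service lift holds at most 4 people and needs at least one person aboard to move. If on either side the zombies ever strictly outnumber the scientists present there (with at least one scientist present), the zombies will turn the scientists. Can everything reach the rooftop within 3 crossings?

Counting alone: each trip to the rooftop takes at most 4 across and each return brings at least 1 back, so after t trips out (and t−1 returns) at most 4t − (t−1) of the 8 are across; that first reaches 8 at t = 3, so at least 5 crossings are needed.
Since 3 < 5, 3 crossings cannot be enough. (The shortest complete plan in fact takes 5:)
1. 2 zombies → the rooftop.  (the basement: 4S 2Z; the rooftop: 0S 2Z)
2. 1 zombie ← the basement.  (the basement: 4S 3Z; the rooftop: 0S 1Z)
3. 4 scientists → the rooftop.  (the basement: 0S 3Z; the rooftop: 4S 1Z)
4. 1 zombie ← the basement.  (the basement: 0S 4Z; the rooftop: 4S 0Z)
5. 4 zombies → the rooftop.  (the basement: 0S 0Z; the rooftop: 4S 4Z)

No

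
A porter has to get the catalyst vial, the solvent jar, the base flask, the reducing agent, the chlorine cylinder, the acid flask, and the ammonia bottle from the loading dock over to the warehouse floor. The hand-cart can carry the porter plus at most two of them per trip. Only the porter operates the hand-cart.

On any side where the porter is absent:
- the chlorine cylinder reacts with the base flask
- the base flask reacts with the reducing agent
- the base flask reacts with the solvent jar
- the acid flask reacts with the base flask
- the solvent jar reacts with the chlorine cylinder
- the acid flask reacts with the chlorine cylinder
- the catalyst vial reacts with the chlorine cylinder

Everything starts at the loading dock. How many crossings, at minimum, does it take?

Counting alone: the porter can take at most 2 across per trip to the warehouse floor, so moving all 7 needs at least 4 loaded trips out, with a return between consecutive ones — at least 7 crossings.
The safety rule pushes this higher. Following every safe sequence of crossings, the most of the 7 that can be at the warehouse floor as the hand-cart arrives there on crossings 7, 9 is 5, 6 respectively — never all 7.
So no plan with fewer than 11 crossings exists, and this one achieves 11:
1. Porter goes to the warehouse floor with the base flask and the chlorine cylinder.  [the loading dock: the acid flask, the ammonia bottle, the catalyst vial, the reducing agent, the solvent jar | the warehouse floor: the base flask, the chlorine cylinder]
2. Porter goes back to the loading dock with the base flask.  [the loading dock: the acid flask, the ammonia bottle, the base flask, the catalyst vial, the reducing agent, the solvent jar | the warehouse floor: the chlorine cylinder]
3. Porter goes to the warehouse floor with the base flask and the catalyst vial.  [the loading dock: the acid flask, the ammonia bottle, the reducing agent, the solvent jar | the warehouse floor: the base flask, the catalyst vial, the chlorine cylinder]
4. Porter goes back to the loading dock with the chlorine cylinder.  [the loading dock: the acid flask, the ammonia bottle, the chlorine cylinder, the reducing agent, the solvent jar | the warehouse floor: the base flask, the catalyst vial]
5. Porter goes to the warehouse floor with the acid flask and the solvent jar.  [the loading dock: the ammonia bottle, the chlorine cylinder, the reducing agent | the warehouse floor: the acid flask, the base flask, the catalyst vial, the solvent jar]
6. Porter goes back to the loading dock with the base flask.  [the loading dock: the ammonia bottle, the base flask, the chlorine cylinder, the reducing agent | the warehouse floor: the acid flask, the catalyst vial, the solvent jar]
7. Porter goes to the warehouse floor with the base flask and the reducing agent.  [the loading dock: the ammonia bottle, the chlorine cylinder | the warehouse floor: the acid flask, the base flask, the catalyst vial, the reducing agent, the solvent jar]
8. Porter goes back to the loading dock with the base flask.  [the loading dock: the ammonia bottle, the base flask, the chlorine cylinder | the warehouse floor: the acid flask, the catalyst vial, the reducing agent, the solvent jar]
9. Porter goes to the warehouse floor with the ammonia bottle and the base flask.  [the loading dock: the chlorine cylinder | the warehouse floor: the acid flask, the ammonia bottle, the base flask, the catalyst vial, the reducing agent, the solvent jar]
10. Porter goes back to the loading dock with the base flask.  [the loading dock: the base flask, the chlorine cylinder | the warehouse floor: the acid flask, the ammonia bottle, the catalyst vial, the reducing agent, the solvent jar]
11. Porter goes to the warehouse floor with the base flask and the chlorine cylinder.  [the loading dock: — | the warehouse floor: the acid flask, the ammonia bottle, the base flask, the catalyst vial, the chlorine cylinder, the reducing agent, the solvent jar]

11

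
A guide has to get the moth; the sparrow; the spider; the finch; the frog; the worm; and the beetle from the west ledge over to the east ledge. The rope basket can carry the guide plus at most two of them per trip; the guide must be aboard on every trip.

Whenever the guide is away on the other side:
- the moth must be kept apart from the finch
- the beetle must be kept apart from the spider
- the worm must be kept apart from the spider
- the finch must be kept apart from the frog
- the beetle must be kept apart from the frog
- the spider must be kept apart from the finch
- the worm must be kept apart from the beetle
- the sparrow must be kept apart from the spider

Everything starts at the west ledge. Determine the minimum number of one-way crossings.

impossible

Whatever the first load, the items left behind include a forbidden pair without the guide. No opening move is safe, so no plan exists.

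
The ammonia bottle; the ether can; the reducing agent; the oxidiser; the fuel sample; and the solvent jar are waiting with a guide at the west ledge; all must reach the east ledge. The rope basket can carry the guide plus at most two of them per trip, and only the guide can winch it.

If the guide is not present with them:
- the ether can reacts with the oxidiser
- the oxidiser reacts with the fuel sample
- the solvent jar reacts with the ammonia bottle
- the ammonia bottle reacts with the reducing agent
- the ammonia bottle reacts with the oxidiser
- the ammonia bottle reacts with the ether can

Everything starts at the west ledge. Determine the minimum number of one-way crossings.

Counting alone: the guide can take at most 2 across per trip to the east ledge, so moving all 6 needs at least 3 loaded trips out, with a return between consecutive ones — at least 5 crossings.
The safety rule pushes this higher. Following every safe sequence of crossings, the most of the 6 that can be at the east ledge as the rope basket arrives there on crossings 5, 7 is 4, 5 respectively — never all 6.
So no plan with fewer than 9 crossings exists, and this one achieves 9:
1. Guide goes to the east ledge with the ammonia bottle and the oxidiser.  [the west ledge: the ether can, the fuel sample, the reducing agent, the solvent jar | the east ledge: the ammonia bottle, the oxidiser]
2. Guide goes back to the west ledge with the ammonia bottle.  [the west ledge: the ammonia bottle, the ether can, the fuel sample, the reducing agent, the solvent jar | the east ledge: the oxidiser]
3. Guide goes to the east ledge with the ammonia bottle and the reducing agent.  [the west ledge: the ether can, the fuel sample, the solvent jar | the east ledge: the ammonia bottle, the oxidiser, the reducing agent]
4. Guide goes back to the west ledge with the ammonia bottle.  [the west ledge: the ammonia bottle, the ether can, the fuel sample, the solvent jar | the east ledge: the oxidiser, the reducing agent]
5. Guide goes to the east ledge with the ammonia bottle and the solvent jar.  [the west ledge: the ether can, the fuel sample | the east ledge: the ammonia bottle, the oxidiser, the reducing agent, the solvent jar]
6. Guide goes back to the west ledge with the ammonia bottle.  [the west ledge: the ammonia bottle, the ether can, the fuel sample | the east ledge: the oxidiser, the reducing agent, the solvent jar]
7. Guide goes to the east ledge with the ether can and the fuel sample.  [the west ledge: the ammonia bottle | the east ledge: the ether can, the fuel sample, the oxidiser, the reducing agent, the solvent jar]
8. Guide goes back to the west ledge with the oxidiser.  [the west ledge: the ammonia bottle, the oxidiser | the east ledge: the ether can, the fuel sample, the reducing agent, the solvent jar]
9. Guide goes to the east ledge with the ammonia bottle and the oxidiser.  [the west ledge: — | the east ledge: the ammonia bottle, the ether can, the fuel sample, the oxidiser, the reducing agent, the solvent jar]

9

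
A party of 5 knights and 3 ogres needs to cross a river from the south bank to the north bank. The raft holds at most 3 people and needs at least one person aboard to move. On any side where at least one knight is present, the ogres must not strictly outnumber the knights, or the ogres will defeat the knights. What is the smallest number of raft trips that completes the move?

Counting alone: each trip to the north bank takes at most 3 across and each return brings at least 1 back, so after t trips out (and t−1 returns) at most 3t − (t−1) of the 8 are across; that first reaches 8 at t = 4, so at least 7 crossings are needed.
The plan below uses exactly 7 crossings, so it is optimal:
1. 2 ogres → the north bank.  (the south bank: 5K 1O; the north bank: 0K 2O)
2. 1 ogre ← the south bank.  (the south bank: 5K 2O; the north bank: 0K 1O)
3. 2 knights and 1 ogre → the north bank.  (the south bank: 3K 1O; the north bank: 2K 2O)
4. 1 ogre ← the south bank.  (the south bank: 3K 2O; the north bank: 2K 1O)
5. 1 knight and 2 ogres → the north bank.  (the south bank: 2K 0O; the north bank: 3K 3O)
6. 1 ogre ← the south bank.  (the south bank: 2K 1O; the north bank: 3K 2O)
7. 2 knights and 1 ogre → the north bank.  (the south bank: 0K 0O; the north bank: 5K 3O)

7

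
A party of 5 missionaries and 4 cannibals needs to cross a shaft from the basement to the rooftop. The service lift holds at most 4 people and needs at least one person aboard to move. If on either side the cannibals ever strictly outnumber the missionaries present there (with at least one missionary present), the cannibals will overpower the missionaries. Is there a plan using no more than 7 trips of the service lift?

Yes

Yes — this plan uses 5 crossings (≤ 7):
1. 3 cannibals → the rooftop.  (the basement: 5M 1C; the rooftop: 0M 3C)
2. 1 cannibal ← the basement.  (the basement: 5M 2C; the rooftop: 0M 2C)
3. 3 missionaries and 1 cannibal → the rooftop.  (the basement: 2M 1C; the rooftop: 3M 3C)
4. 1 cannibal ← the basement.  (the basement: 2M 2C; the rooftop: 3M 2C)
5. 2 missionaries and 2 cannibals → the rooftop.  (the basement: 0M 0C; the rooftop: 5M 4C)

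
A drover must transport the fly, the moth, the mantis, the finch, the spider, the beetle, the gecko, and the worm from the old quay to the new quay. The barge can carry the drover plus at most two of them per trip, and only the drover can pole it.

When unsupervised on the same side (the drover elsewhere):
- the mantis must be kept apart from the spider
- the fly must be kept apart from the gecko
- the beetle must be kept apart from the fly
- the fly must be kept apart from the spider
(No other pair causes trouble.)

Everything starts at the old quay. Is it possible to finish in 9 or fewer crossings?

Yes

Yes — this plan uses 9 crossings (≤ 9):
1. Drover goes to the new quay with the fly and the mantis.
2. Drover goes back to the old quay alone.
3. Drover goes to the new quay with the moth.
4. Drover goes back to the old quay alone.
5. Drover goes to the new quay with the finch and the worm.
6. Drover goes back to the old quay alone.
7. Drover goes to the new quay with the beetle and the gecko.
8. Drover goes back to the old quay with the fly.
9. Drover goes to the new quay with the fly and the spider.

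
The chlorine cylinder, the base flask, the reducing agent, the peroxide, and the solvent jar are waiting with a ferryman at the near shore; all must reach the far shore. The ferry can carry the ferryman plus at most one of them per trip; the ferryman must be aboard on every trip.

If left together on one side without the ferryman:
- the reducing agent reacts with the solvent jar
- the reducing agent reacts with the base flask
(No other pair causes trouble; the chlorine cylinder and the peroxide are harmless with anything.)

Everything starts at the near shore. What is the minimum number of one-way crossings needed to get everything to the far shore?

11

Counting alone: the ferryman can take at most 1 across per trip to the far shore, so moving all 5 needs at least 5 loaded trips out, with a return between consecutive ones — at least 9 crossings.
The safety rule pushes this higher. Following every safe sequence of crossings, the most of the 5 that can be at the far shore as the ferry arrives there on crossing 9 is 4 — never all 5.
So no plan with fewer than 11 crossings exists, and this one achieves 11:
1. Ferryman goes to the far shore with the reducing agent.
2. Ferryman goes back to the near shore alone.
3. Ferryman goes to the far shore with the chlorine cylinder.
4. Ferryman goes back to the near shore alone.
5. Ferryman goes to the far shore with the base flask.
6. Ferryman goes back to the near shore with the reducing agent.
7. Ferryman goes to the far shore with the solvent jar.
8. Ferryman goes back to the near shore alone.
9. Ferryman goes to the far shore with the peroxide.
10. Ferryman goes back to the near shore alone.
11. Ferryman goes to the far shore with the reducing agent.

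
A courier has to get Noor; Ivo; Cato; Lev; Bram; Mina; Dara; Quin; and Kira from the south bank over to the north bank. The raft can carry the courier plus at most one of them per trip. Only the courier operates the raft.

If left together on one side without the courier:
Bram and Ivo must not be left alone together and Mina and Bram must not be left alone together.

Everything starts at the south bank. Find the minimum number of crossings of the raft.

19

Counting alone: the courier can take at most 1 across per trip to the north bank, so moving all 9 needs at least 9 loaded trips out, with a return between consecutive ones — at least 17 crossings.
The safety rule pushes this higher. Following every safe sequence of crossings, the most of the 9 that can be at the north bank as the raft arrives there on crossing 17 is 8 — never all 9.
So no plan with fewer than 19 crossings exists, and this one achieves 19:
1. Courier goes to the north bank with Bram.
2. Courier goes back to the south bank alone.
3. Courier goes to the north bank with Noor.
4. Courier goes back to the south bank alone.
5. Courier goes to the north bank with Ivo.
6. Courier goes back to the south bank with Bram.
7. Courier goes to the north bank with Mina.
8. Courier goes back to the south bank alone.
9. Courier goes to the north bank with Cato.
10. Courier goes back to the south bank alone.
11. Courier goes to the north bank with Lev.
12. Courier goes back to the south bank alone.
13. Courier goes to the north bank with Dara.
14. Courier goes back to the south bank alone.
15. Courier goes to the north bank with Quin.
16. Courier goes back to the south bank alone.
17. Courier goes to the north bank with Kira.
18. Courier goes back to the south bank alone.
19. Courier goes to the north bank with Bram.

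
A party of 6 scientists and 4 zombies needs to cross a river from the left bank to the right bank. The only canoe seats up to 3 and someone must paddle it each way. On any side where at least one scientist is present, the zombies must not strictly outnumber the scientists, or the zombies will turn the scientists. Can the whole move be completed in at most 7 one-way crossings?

No

Counting alone: each trip to the right bank takes at most 3 across and each return brings at least 1 back, so after t trips out (and t−1 returns) at most 3t − (t−1) of the 10 are across; that first reaches 10 at t = 5, so at least 9 crossings are needed.
Since 7 < 9, 7 crossings cannot be enough. (The shortest complete plan in fact takes 9:)
1. 2 zombies → the right bank.  (the left bank: 6S 2Z; the right bank: 0S 2Z)
2. 1 zombie ← the left bank.  (the left bank: 6S 3Z; the right bank: 0S 1Z)
3. 3 zombies → the right bank.  (the left bank: 6S 0Z; the right bank: 0S 4Z)
4. 1 zombie ← the left bank.  (the left bank: 6S 1Z; the right bank: 0S 3Z)
5. 3 scientists → the right bank.  (the left bank: 3S 1Z; the right bank: 3S 3Z)
6. 1 zombie ← the left bank.  (the left bank: 3S 2Z; the right bank: 3S 2Z)
7. 1 scientist and 2 zombies → the right bank.  (the left bank: 2S 0Z; the right bank: 4S 4Z)
8. 1 zombie ← the left bank.  (the left bank: 2S 1Z; the right bank: 4S 3Z)
9. 2 scientists and 1 zombie → the right bank.  (the left bank: 0S 0Z; the right bank: 6S 4Z)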